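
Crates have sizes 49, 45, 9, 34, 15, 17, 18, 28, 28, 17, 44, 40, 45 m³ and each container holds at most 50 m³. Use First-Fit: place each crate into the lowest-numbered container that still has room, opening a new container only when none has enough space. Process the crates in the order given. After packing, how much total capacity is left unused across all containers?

container 1: place 49 m³, 1 m³ left
container 2: place 45 m³, 5 m³ left
container 3: place 9 m³, 41 m³ left
container 3: place 34 m³, 7 m³ left
container 4: place 15 m³, 35 m³ left
container 4: place 17 m³, 18 m³ left
container 4: place 18 m³, 0 m³ left
container 5: place 28 m³, 22 m³ left
container 6: place 28 m³, 22 m³ left
container 5: place 17 m³, 5 m³ left
container 7: place 44 m³, 6 m³ left
container 8: place 40 m³, 10 m³ left
container 9: place 45 m³, 5 m³ left
9 containers × 50 m³ = 450 m³; used 389 m³; unused 61 m³.

61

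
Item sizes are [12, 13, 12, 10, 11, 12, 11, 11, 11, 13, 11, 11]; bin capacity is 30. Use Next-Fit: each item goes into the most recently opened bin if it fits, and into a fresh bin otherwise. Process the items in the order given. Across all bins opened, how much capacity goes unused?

42

bin 1: place 12, 18 left
bin 1: place 13, 5 left
bin 2: place 12, 18 left
bin 2: place 10, 8 left
bin 3: place 11, 19 left
bin 3: place 12, 7 left
bin 4: place 11, 19 left
bin 4: place 11, 8 left
bin 5: place 11, 19 left
bin 5: place 13, 6 left
bin 6: place 11, 19 left
bin 6: place 11, 8 left
6 bins × 30 = 180; used 138; unused 42.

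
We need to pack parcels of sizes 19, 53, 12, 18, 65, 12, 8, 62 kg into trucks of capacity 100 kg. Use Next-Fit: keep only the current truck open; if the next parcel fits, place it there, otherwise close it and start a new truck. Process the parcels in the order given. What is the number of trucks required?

19 kg → truck 1 (remaining 81 kg)
53 kg → truck 1 (remaining 28 kg)
12 kg → truck 1 (remaining 16 kg)
18 kg → truck 2 (remaining 82 kg)
65 kg → truck 2 (remaining 17 kg)
12 kg → truck 2 (remaining 5 kg)
8 kg → truck 3 (remaining 92 kg)
62 kg → truck 3 (remaining 30 kg)

3 trucks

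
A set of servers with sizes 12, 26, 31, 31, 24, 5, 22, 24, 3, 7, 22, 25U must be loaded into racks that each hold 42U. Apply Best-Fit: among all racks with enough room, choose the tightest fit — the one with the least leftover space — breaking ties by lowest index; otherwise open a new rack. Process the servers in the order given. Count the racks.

8

12U → rack 1 (remaining 30U)
26U → rack 1 (remaining 4U)
31U → rack 2 (remaining 11U)
31U → rack 3 (remaining 11U)
24U → rack 4 (remaining 18U)
5U → rack 2 (remaining 6U)
22U → rack 5 (remaining 20U)
24U → rack 6 (remaining 18U)
3U → rack 1 (remaining 1U)
7U → rack 3 (remaining 4U)
22U → rack 7 (remaining 20U)
25U → rack 8 (remaining 17U)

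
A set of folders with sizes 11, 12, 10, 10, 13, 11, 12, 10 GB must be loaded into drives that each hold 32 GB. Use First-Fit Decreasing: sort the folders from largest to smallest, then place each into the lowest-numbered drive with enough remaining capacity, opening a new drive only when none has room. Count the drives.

4

Sorted descending: 13, 12, 12, 11, 11, 10, 10, 10.
13 GB → drive 1 (remaining 19 GB)
12 GB → drive 1 (remaining 7 GB)
12 GB → drive 2 (remaining 20 GB)
11 GB → drive 2 (remaining 9 GB)
11 GB → drive 3 (remaining 21 GB)
10 GB → drive 3 (remaining 11 GB)
10 GB → drive 3 (remaining 1 GB)
10 GB → drive 4 (remaining 22 GB)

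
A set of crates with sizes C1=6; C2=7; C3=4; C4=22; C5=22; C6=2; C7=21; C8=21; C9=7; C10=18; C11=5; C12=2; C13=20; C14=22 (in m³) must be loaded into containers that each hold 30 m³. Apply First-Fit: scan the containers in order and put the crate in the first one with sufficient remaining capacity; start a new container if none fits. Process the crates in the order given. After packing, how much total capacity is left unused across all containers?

61

C1 (6 m³) → container 1 (remaining 24 m³)
C2 (7 m³) → container 1 (remaining 17 m³)
C3 (4 m³) → container 1 (remaining 13 m³)
C4 (22 m³) → container 2 (remaining 8 m³)
C5 (22 m³) → container 3 (remaining 8 m³)
C6 (2 m³) → container 1 (remaining 11 m³)
C7 (21 m³) → container 4 (remaining 9 m³)
C8 (21 m³) → container 5 (remaining 9 m³)
C9 (7 m³) → container 1 (remaining 4 m³)
C10 (18 m³) → container 6 (remaining 12 m³)
C11 (5 m³) → container 2 (remaining 3 m³)
C12 (2 m³) → container 1 (remaining 2 m³)
C13 (20 m³) → container 7 (remaining 10 m³)
C14 (22 m³) → container 8 (remaining 8 m³)
8 containers × 30 m³ = 240 m³; used 179 m³; unused 61 m³.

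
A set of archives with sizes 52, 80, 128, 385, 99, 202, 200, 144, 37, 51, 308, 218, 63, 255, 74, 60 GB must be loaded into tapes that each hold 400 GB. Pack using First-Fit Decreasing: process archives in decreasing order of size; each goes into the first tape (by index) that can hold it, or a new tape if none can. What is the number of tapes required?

7 tapes

Sorted descending: 385, 308, 255, 218, 202, 200, 144, 128, 99, 80, 74, 63, 60, 52, 51, 37.
Put 385 GB in tape 1; 15 GB remain.
Put 308 GB in tape 2; 92 GB remain.
Put 255 GB in tape 3; 145 GB remain.
Put 218 GB in tape 4; 182 GB remain.
Put 202 GB in tape 5; 198 GB remain.
Put 200 GB in tape 6; 200 GB remain.
Put 144 GB in tape 3; 1 GB remain.
Put 128 GB in tape 4; 54 GB remain.
Put 99 GB in tape 5; 99 GB remain.
Put 80 GB in tape 2; 12 GB remain.
Put 74 GB in tape 5; 25 GB remain.
Put 63 GB in tape 6; 137 GB remain.
Put 60 GB in tape 6; 77 GB remain.
Put 52 GB in tape 4; 2 GB remain.
Put 51 GB in tape 6; 26 GB remain.
Put 37 GB in tape 7; 363 GB remain.
Final tapes: [385] [308,80] [255,144] [218,128,52] [202,99,74] [200,63,60,51] [37].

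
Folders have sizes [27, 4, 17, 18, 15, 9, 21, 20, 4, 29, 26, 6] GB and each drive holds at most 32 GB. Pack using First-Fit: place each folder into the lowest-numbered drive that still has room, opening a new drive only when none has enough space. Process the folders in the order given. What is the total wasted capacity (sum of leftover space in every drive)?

28

Put 27 GB in drive 1; 5 GB remain.
Put 4 GB in drive 1; 1 GB remain.
Put 17 GB in drive 2; 15 GB remain.
Put 18 GB in drive 3; 14 GB remain.
Put 15 GB in drive 2; 0 GB remain.
Put 9 GB in drive 3; 5 GB remain.
Put 21 GB in drive 4; 11 GB remain.
Put 20 GB in drive 5; 12 GB remain.
Put 4 GB in drive 3; 1 GB remain.
Put 29 GB in drive 6; 3 GB remain.
Put 26 GB in drive 7; 6 GB remain.
Put 6 GB in drive 4; 5 GB remain.
7 drives × 32 GB = 224 GB; used 196 GB; unused 28 GB.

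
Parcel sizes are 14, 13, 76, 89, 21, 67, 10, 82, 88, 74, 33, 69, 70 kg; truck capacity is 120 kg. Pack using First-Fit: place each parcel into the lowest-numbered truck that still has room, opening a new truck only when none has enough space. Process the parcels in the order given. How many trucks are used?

14 kg → truck 1 (remaining 106 kg)
13 kg → truck 1 (remaining 93 kg)
76 kg → truck 1 (remaining 17 kg)
89 kg → truck 2 (remaining 31 kg)
21 kg → truck 2 (remaining 10 kg)
67 kg → truck 3 (remaining 53 kg)
10 kg → truck 1 (remaining 7 kg)
82 kg → truck 4 (remaining 38 kg)
88 kg → truck 5 (remaining 32 kg)
74 kg → truck 6 (remaining 46 kg)
33 kg → truck 3 (remaining 20 kg)
69 kg → truck 7 (remaining 51 kg)
70 kg → truck 8 (remaining 50 kg)
Final trucks: [14,13,76,10] [89,21] [67,33] [82] [88] [74] [69] [70].

8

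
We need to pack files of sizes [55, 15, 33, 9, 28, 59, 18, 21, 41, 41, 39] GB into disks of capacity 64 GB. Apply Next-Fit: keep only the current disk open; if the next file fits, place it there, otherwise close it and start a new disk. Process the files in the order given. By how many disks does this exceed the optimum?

2

Next-Fit: [55] [15,33,9] [28] [59] [18,21] [41] [41] [39] → 8 disks.
Total size 359 GB; any packing needs at least ⌈359/64⌉ = 6 disks.
An optimal packing achieves that bound: [59] [55,9] [41,21] [41,18] [39,15] [33,28] → 6 disks.
Excess: 8 − 6 = 2.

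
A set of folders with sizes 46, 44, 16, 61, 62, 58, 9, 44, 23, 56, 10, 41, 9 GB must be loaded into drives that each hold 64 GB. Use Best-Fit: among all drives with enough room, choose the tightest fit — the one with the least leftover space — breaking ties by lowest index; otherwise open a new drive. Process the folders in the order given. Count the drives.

8 drives

Put 46 GB in drive 1; 18 GB remain.
Put 44 GB in drive 2; 20 GB remain.
Put 16 GB in drive 1; 2 GB remain.
Put 61 GB in drive 3; 3 GB remain.
Put 62 GB in drive 4; 2 GB remain.
Put 58 GB in drive 5; 6 GB remain.
Put 9 GB in drive 2; 11 GB remain.
Put 44 GB in drive 6; 20 GB remain.
Put 23 GB in drive 7; 41 GB remain.
Put 56 GB in drive 8; 8 GB remain.
Put 10 GB in drive 2; 1 GB remain.
Put 41 GB in drive 7; 0 GB remain.
Put 9 GB in drive 6; 11 GB remain.
Final drives: [46,16] [44,9,10] [61] [62] [58] [44,9] [23,41] [56].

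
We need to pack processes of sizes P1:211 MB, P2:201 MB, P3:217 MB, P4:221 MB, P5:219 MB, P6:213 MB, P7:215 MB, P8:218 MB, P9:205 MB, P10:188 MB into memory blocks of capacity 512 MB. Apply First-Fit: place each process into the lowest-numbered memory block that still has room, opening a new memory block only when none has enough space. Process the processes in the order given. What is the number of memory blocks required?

5

memory block 1: place P1 (211 MB), 301 MB left
memory block 1: place P2 (201 MB), 100 MB left
memory block 2: place P3 (217 MB), 295 MB left
memory block 2: place P4 (221 MB), 74 MB left
memory block 3: place P5 (219 MB), 293 MB left
memory block 3: place P6 (213 MB), 80 MB left
memory block 4: place P7 (215 MB), 297 MB left
memory block 4: place P8 (218 MB), 79 MB left
memory block 5: place P9 (205 MB), 307 MB left
memory block 5: place P10 (188 MB), 119 MB left
Final memory blocks: [211,201] [217,221] [219,213] [215,218] [205,188].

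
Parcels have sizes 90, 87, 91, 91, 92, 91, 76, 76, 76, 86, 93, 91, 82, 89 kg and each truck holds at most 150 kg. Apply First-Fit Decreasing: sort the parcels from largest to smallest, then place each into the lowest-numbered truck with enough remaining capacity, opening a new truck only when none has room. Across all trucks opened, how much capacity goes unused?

Sorted descending: 93, 92, 91, 91, 91, 91, 90, 89, 87, 86, 82, 76, 76, 76.
93 kg → truck 1 (remaining 57 kg)
92 kg → truck 2 (remaining 58 kg)
91 kg → truck 3 (remaining 59 kg)
91 kg → truck 4 (remaining 59 kg)
91 kg → truck 5 (remaining 59 kg)
91 kg → truck 6 (remaining 59 kg)
90 kg → truck 7 (remaining 60 kg)
89 kg → truck 8 (remaining 61 kg)
87 kg → truck 9 (remaining 63 kg)
86 kg → truck 10 (remaining 64 kg)
82 kg → truck 11 (remaining 68 kg)
76 kg → truck 12 (remaining 74 kg)
76 kg → truck 13 (remaining 74 kg)
76 kg → truck 14 (remaining 74 kg)
14 trucks × 150 kg = 2100 kg; used 1211 kg; unused 889 kg.

889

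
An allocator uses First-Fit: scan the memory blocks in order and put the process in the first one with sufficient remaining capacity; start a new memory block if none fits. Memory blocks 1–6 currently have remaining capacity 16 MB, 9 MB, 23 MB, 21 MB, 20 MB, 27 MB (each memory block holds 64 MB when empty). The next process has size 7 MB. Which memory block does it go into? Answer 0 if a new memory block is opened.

Memory blocks with room: memory block 1 (16 MB), memory block 2 (9 MB), memory block 3 (23 MB), memory block 4 (21 MB), memory block 5 (20 MB), memory block 6 (27 MB).
The first with room is memory block 1.

1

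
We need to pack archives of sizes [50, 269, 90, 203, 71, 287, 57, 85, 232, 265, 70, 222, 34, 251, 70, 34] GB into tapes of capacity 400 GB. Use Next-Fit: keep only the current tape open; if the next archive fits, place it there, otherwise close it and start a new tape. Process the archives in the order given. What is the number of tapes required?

50 GB → tape 1 (remaining 350 GB)
269 GB → tape 1 (remaining 81 GB)
90 GB → tape 2 (remaining 310 GB)
203 GB → tape 2 (remaining 107 GB)
71 GB → tape 2 (remaining 36 GB)
287 GB → tape 3 (remaining 113 GB)
57 GB → tape 3 (remaining 56 GB)
85 GB → tape 4 (remaining 315 GB)
232 GB → tape 4 (remaining 83 GB)
265 GB → tape 5 (remaining 135 GB)
70 GB → tape 5 (remaining 65 GB)
222 GB → tape 6 (remaining 178 GB)
34 GB → tape 6 (remaining 144 GB)
251 GB → tape 7 (remaining 149 GB)
70 GB → tape 7 (remaining 79 GB)
34 GB → tape 7 (remaining 45 GB)

7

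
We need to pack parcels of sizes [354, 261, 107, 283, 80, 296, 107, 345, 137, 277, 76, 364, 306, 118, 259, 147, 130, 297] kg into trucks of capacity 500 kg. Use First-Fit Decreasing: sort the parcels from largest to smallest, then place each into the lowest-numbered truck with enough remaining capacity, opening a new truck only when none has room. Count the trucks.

10

Sorted descending: 364, 354, 345, 306, 297, 296, 283, 277, 261, 259, 147, 137, 130, 118, 107, 107, 80, 76.
Put 364 kg in truck 1; 136 kg remain.
Put 354 kg in truck 2; 146 kg remain.
Put 345 kg in truck 3; 155 kg remain.
Put 306 kg in truck 4; 194 kg remain.
Put 297 kg in truck 5; 203 kg remain.
Put 296 kg in truck 6; 204 kg remain.
Put 283 kg in truck 7; 217 kg remain.
Put 277 kg in truck 8; 223 kg remain.
Put 261 kg in truck 9; 239 kg remain.
Put 259 kg in truck 10; 241 kg remain.
Put 147 kg in truck 3; 8 kg remain.
Put 137 kg in truck 2; 9 kg remain.
Put 130 kg in truck 1; 6 kg remain.
Put 118 kg in truck 4; 76 kg remain.
Put 107 kg in truck 5; 96 kg remain.
Put 107 kg in truck 6; 97 kg remain.
Put 80 kg in truck 5; 16 kg remain.
Put 76 kg in truck 4; 0 kg remain.
Final trucks: [364,130] [354,137] [345,147] [306,118,76] [297,107,80] [296,107] [283] [277] [261] [259].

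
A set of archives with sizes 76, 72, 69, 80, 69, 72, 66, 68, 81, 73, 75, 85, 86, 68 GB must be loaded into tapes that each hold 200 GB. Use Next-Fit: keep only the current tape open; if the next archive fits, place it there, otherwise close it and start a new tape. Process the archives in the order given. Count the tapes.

tape 1: place 76 GB, 124 GB left
tape 1: place 72 GB, 52 GB left
tape 2: place 69 GB, 131 GB left
tape 2: place 80 GB, 51 GB left
tape 3: place 69 GB, 131 GB left
tape 3: place 72 GB, 59 GB left
tape 4: place 66 GB, 134 GB left
tape 4: place 68 GB, 66 GB left
tape 5: place 81 GB, 119 GB left
tape 5: place 73 GB, 46 GB left
tape 6: place 75 GB, 125 GB left
tape 6: place 85 GB, 40 GB left
tape 7: place 86 GB, 114 GB left
tape 7: place 68 GB, 46 GB left
Final tapes: [76,72] [69,80] [69,72] [66,68] [81,73] [75,85] [86,68].

7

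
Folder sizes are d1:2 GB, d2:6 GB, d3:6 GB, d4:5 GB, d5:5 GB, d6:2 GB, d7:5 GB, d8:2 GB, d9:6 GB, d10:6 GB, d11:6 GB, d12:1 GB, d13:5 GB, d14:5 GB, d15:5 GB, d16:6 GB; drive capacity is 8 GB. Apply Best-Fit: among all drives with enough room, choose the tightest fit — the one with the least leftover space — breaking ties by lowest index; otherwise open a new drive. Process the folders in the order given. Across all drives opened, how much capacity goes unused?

23

drive 1: place d1 (2 GB), 6 GB left
drive 1: place d2 (6 GB), 0 GB left
drive 2: place d3 (6 GB), 2 GB left
drive 3: place d4 (5 GB), 3 GB left
drive 4: place d5 (5 GB), 3 GB left
drive 2: place d6 (2 GB), 0 GB left
drive 5: place d7 (5 GB), 3 GB left
drive 3: place d8 (2 GB), 1 GB left
drive 6: place d9 (6 GB), 2 GB left
drive 7: place d10 (6 GB), 2 GB left
drive 8: place d11 (6 GB), 2 GB left
drive 3: place d12 (1 GB), 0 GB left
drive 9: place d13 (5 GB), 3 GB left
drive 10: place d14 (5 GB), 3 GB left
drive 11: place d15 (5 GB), 3 GB left
drive 12: place d16 (6 GB), 2 GB left
12 drives × 8 GB = 96 GB; used 73 GB; unused 23 GB.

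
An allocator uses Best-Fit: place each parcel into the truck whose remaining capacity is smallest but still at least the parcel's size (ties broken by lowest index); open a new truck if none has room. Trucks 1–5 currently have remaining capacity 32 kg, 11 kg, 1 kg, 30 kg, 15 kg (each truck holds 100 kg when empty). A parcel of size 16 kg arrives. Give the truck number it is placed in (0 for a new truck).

4

Trucks with room: truck 1 (32 kg), truck 4 (30 kg).
Tightest fit is truck 4 with 30 kg free.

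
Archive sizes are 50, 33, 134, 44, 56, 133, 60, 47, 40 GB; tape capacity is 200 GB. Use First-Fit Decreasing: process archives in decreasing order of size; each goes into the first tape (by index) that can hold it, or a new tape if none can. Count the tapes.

Sorted descending: 134, 133, 60, 56, 50, 47, 44, 40, 33.
134 GB → tape 1 (remaining 66 GB)
133 GB → tape 2 (remaining 67 GB)
60 GB → tape 1 (remaining 6 GB)
56 GB → tape 2 (remaining 11 GB)
50 GB → tape 3 (remaining 150 GB)
47 GB → tape 3 (remaining 103 GB)
44 GB → tape 3 (remaining 59 GB)
40 GB → tape 3 (remaining 19 GB)
33 GB → tape 4 (remaining 167 GB)
Final tapes: [134,60] [133,56] [50,47,44,40] [33].

4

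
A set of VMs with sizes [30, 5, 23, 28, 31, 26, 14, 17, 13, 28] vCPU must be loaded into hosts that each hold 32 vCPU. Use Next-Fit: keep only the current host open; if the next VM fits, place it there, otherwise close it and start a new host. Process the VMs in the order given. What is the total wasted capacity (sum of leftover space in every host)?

30 vCPU → host 1 (remaining 2 vCPU)
5 vCPU → host 2 (remaining 27 vCPU)
23 vCPU → host 2 (remaining 4 vCPU)
28 vCPU → host 3 (remaining 4 vCPU)
31 vCPU → host 4 (remaining 1 vCPU)
26 vCPU → host 5 (remaining 6 vCPU)
14 vCPU → host 6 (remaining 18 vCPU)
17 vCPU → host 6 (remaining 1 vCPU)
13 vCPU → host 7 (remaining 19 vCPU)
28 vCPU → host 8 (remaining 4 vCPU)
8 hosts × 32 vCPU = 256 vCPU; used 215 vCPU; unused 41 vCPU.

41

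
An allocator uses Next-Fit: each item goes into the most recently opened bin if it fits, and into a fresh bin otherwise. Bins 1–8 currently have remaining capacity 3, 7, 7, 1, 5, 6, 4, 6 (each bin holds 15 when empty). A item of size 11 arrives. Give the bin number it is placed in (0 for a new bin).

0

Next-Fit only looks at bin 8, which has 6 free.
11 does not fit, so a new bin is opened.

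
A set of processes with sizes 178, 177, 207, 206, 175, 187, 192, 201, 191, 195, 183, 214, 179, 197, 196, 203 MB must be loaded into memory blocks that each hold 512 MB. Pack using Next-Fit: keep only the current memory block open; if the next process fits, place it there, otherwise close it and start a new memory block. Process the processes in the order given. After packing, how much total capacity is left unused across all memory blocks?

1015

178 MB → memory block 1 (remaining 334 MB)
177 MB → memory block 1 (remaining 157 MB)
207 MB → memory block 2 (remaining 305 MB)
206 MB → memory block 2 (remaining 99 MB)
175 MB → memory block 3 (remaining 337 MB)
187 MB → memory block 3 (remaining 150 MB)
192 MB → memory block 4 (remaining 320 MB)
201 MB → memory block 4 (remaining 119 MB)
191 MB → memory block 5 (remaining 321 MB)
195 MB → memory block 5 (remaining 126 MB)
183 MB → memory block 6 (remaining 329 MB)
214 MB → memory block 6 (remaining 115 MB)
179 MB → memory block 7 (remaining 333 MB)
197 MB → memory block 7 (remaining 136 MB)
196 MB → memory block 8 (remaining 316 MB)
203 MB → memory block 8 (remaining 113 MB)
8 memory blocks × 512 MB = 4096 MB; used 3081 MB; unused 1015 MB.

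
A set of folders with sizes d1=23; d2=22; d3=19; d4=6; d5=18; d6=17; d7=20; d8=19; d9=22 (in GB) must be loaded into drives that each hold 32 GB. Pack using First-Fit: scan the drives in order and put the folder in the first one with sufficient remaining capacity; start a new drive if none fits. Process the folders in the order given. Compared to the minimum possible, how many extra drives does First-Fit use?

0

First-Fit: [23,6] [22] [19] [18] [17] [20] [19] [22] → 8 drives.
8 folders exceed 16 GB (half the capacity), and no two of those can share a drive, so at least 8 drives are needed.
So 8 is already optimal.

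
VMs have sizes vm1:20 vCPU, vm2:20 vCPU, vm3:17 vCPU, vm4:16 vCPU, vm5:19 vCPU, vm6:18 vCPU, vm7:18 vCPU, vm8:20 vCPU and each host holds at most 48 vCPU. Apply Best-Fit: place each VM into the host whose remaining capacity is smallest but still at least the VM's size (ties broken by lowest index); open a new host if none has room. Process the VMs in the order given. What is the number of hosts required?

vm1 (20 vCPU) → host 1 (remaining 28 vCPU)
vm2 (20 vCPU) → host 1 (remaining 8 vCPU)
vm3 (17 vCPU) → host 2 (remaining 31 vCPU)
vm4 (16 vCPU) → host 2 (remaining 15 vCPU)
vm5 (19 vCPU) → host 3 (remaining 29 vCPU)
vm6 (18 vCPU) → host 3 (remaining 11 vCPU)
vm7 (18 vCPU) → host 4 (remaining 30 vCPU)
vm8 (20 vCPU) → host 4 (remaining 10 vCPU)
Final hosts: [20,20] [17,16] [19,18] [18,20].

4 hosts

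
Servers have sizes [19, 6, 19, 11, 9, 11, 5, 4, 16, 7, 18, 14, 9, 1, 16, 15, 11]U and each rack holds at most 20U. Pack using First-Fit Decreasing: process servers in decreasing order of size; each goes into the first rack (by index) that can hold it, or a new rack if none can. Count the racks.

10

Sorted descending: 19, 19, 18, 16, 16, 15, 14, 11, 11, 11, 9, 9, 7, 6, 5, 4, 1.
19U → rack 1 (remaining 1U)
19U → rack 2 (remaining 1U)
18U → rack 3 (remaining 2U)
16U → rack 4 (remaining 4U)
16U → rack 5 (remaining 4U)
15U → rack 6 (remaining 5U)
14U → rack 7 (remaining 6U)
11U → rack 8 (remaining 9U)
11U → rack 9 (remaining 9U)
11U → rack 10 (remaining 9U)
9U → rack 8 (remaining 0U)
9U → rack 9 (remaining 0U)
7U → rack 10 (remaining 2U)
6U → rack 7 (remaining 0U)
5U → rack 6 (remaining 0U)
4U → rack 4 (remaining 0U)
1U → rack 1 (remaining 0U)
Final racks: [19,1] [19] [18] [16,4] [16] [15,5] [14,6] [11,9] [11,9] [11,7].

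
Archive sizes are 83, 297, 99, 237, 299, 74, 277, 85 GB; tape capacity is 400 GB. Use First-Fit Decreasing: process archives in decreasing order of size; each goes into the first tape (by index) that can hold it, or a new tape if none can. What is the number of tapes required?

Sorted descending: 299, 297, 277, 237, 99, 85, 83, 74.
tape 1: place 299 GB, 101 GB left
tape 2: place 297 GB, 103 GB left
tape 3: place 277 GB, 123 GB left
tape 4: place 237 GB, 163 GB left
tape 1: place 99 GB, 2 GB left
tape 2: place 85 GB, 18 GB left
tape 3: place 83 GB, 40 GB left
tape 4: place 74 GB, 89 GB left
Final tapes: [299,99] [297,85] [277,83] [237,74].

4 tapes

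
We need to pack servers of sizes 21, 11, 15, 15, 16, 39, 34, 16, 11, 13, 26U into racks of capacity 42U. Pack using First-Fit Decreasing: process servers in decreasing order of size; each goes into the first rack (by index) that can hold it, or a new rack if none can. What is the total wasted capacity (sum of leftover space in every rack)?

Sorted descending: 39, 34, 26, 21, 16, 16, 15, 15, 13, 11, 11.
rack 1: place 39U, 3U left
rack 2: place 34U, 8U left
rack 3: place 26U, 16U left
rack 4: place 21U, 21U left
rack 3: place 16U, 0U left
rack 4: place 16U, 5U left
rack 5: place 15U, 27U left
rack 5: place 15U, 12U left
rack 6: place 13U, 29U left
rack 5: place 11U, 1U left
rack 6: place 11U, 18U left
6 racks × 42U = 252U; used 217U; unused 35U.

35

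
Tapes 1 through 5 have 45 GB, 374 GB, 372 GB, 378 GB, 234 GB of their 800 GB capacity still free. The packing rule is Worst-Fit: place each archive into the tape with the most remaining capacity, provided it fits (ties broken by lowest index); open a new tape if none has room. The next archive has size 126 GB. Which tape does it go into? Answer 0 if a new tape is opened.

Tapes with room: tape 2 (374 GB), tape 3 (372 GB), tape 4 (378 GB), tape 5 (234 GB).
Most room is tape 4 with 378 GB free.

4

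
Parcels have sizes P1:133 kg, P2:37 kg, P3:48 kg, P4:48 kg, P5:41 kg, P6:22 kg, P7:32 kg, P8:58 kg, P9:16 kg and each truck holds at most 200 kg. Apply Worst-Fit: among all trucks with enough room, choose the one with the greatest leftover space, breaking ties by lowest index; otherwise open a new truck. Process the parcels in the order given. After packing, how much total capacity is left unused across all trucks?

165

Put P1 (133 kg) in truck 1; 67 kg remain.
Put P2 (37 kg) in truck 1; 30 kg remain.
Put P3 (48 kg) in truck 2; 152 kg remain.
Put P4 (48 kg) in truck 2; 104 kg remain.
Put P5 (41 kg) in truck 2; 63 kg remain.
Put P6 (22 kg) in truck 2; 41 kg remain.
Put P7 (32 kg) in truck 2; 9 kg remain.
Put P8 (58 kg) in truck 3; 142 kg remain.
Put P9 (16 kg) in truck 3; 126 kg remain.
3 trucks × 200 kg = 600 kg; used 435 kg; unused 165 kg.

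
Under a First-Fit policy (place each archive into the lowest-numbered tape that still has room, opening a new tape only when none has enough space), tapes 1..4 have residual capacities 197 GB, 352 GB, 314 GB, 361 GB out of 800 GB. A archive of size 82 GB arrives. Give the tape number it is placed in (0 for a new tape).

Tapes with room: tape 1 (197 GB), tape 2 (352 GB), tape 3 (314 GB), tape 4 (361 GB).
The first with room is tape 1.

1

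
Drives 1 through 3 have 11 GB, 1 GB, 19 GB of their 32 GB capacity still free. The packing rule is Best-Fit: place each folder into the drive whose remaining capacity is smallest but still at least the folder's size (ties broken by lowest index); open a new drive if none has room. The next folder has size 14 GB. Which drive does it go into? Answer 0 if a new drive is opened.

Drives with room: drive 3 (19 GB).
Tightest fit is drive 3 with 19 GB free.

3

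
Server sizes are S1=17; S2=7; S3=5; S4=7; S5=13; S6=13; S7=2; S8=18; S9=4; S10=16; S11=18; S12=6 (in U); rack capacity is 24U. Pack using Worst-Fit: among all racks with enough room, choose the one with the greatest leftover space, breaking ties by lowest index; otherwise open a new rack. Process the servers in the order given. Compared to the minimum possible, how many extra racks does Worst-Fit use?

Worst-Fit: [17,7] [5,7,2] [13,4] [13,6] [18] [16] [18] → 7 racks.
Total size 126U; any packing needs at least ⌈126/24⌉ = 6 racks.
An optimal packing achieves that bound: [18,6] [18,5] [17,7] [16,7] [13,4,2] [13] → 6 racks.
Excess: 7 − 6 = 1.

1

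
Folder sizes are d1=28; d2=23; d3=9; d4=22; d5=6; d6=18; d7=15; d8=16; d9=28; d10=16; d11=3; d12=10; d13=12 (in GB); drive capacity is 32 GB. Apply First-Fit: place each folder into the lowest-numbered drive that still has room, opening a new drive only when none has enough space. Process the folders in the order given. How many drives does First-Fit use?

7 drives

d1 (28 GB) → drive 1 (remaining 4 GB)
d2 (23 GB) → drive 2 (remaining 9 GB)
d3 (9 GB) → drive 2 (remaining 0 GB)
d4 (22 GB) → drive 3 (remaining 10 GB)
d5 (6 GB) → drive 3 (remaining 4 GB)
d6 (18 GB) → drive 4 (remaining 14 GB)
d7 (15 GB) → drive 5 (remaining 17 GB)
d8 (16 GB) → drive 5 (remaining 1 GB)
d9 (28 GB) → drive 6 (remaining 4 GB)
d10 (16 GB) → drive 7 (remaining 16 GB)
d11 (3 GB) → drive 1 (remaining 1 GB)
d12 (10 GB) → drive 4 (remaining 4 GB)
d13 (12 GB) → drive 7 (remaining 4 GB)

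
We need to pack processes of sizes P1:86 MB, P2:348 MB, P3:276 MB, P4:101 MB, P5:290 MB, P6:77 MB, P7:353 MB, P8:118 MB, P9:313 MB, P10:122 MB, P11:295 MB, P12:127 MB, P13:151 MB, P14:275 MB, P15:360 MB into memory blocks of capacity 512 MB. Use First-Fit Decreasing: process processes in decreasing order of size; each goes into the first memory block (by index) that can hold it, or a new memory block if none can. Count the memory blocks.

8 memory blocks

Sorted descending: 360, 353, 348, 313, 295, 290, 276, 275, 151, 127, 122, 118, 101, 86, 77.
Put 360 MB in memory block 1; 152 MB remain.
Put 353 MB in memory block 2; 159 MB remain.
Put 348 MB in memory block 3; 164 MB remain.
Put 313 MB in memory block 4; 199 MB remain.
Put 295 MB in memory block 5; 217 MB remain.
Put 290 MB in memory block 6; 222 MB remain.
Put 276 MB in memory block 7; 236 MB remain.
Put 275 MB in memory block 8; 237 MB remain.
Put 151 MB in memory block 1; 1 MB remain.
Put 127 MB in memory block 2; 32 MB remain.
Put 122 MB in memory block 3; 42 MB remain.
Put 118 MB in memory block 4; 81 MB remain.
Put 101 MB in memory block 5; 116 MB remain.
Put 86 MB in memory block 5; 30 MB remain.
Put 77 MB in memory block 4; 4 MB remain.
Final memory blocks: [360,151] [353,127] [348,122] [313,118,77] [295,101,86] [290] [276] [275].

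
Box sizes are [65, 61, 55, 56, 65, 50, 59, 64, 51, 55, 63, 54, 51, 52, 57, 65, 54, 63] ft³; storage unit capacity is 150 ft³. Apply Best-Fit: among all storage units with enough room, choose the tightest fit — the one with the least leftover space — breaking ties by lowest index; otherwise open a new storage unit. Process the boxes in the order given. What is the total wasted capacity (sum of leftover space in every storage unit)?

storage unit 1: place 65 ft³, 85 ft³ left
storage unit 1: place 61 ft³, 24 ft³ left
storage unit 2: place 55 ft³, 95 ft³ left
storage unit 2: place 56 ft³, 39 ft³ left
storage unit 3: place 65 ft³, 85 ft³ left
storage unit 3: place 50 ft³, 35 ft³ left
storage unit 4: place 59 ft³, 91 ft³ left
storage unit 4: place 64 ft³, 27 ft³ left
storage unit 5: place 51 ft³, 99 ft³ left
storage unit 5: place 55 ft³, 44 ft³ left
storage unit 6: place 63 ft³, 87 ft³ left
storage unit 6: place 54 ft³, 33 ft³ left
storage unit 7: place 51 ft³, 99 ft³ left
storage unit 7: place 52 ft³, 47 ft³ left
storage unit 8: place 57 ft³, 93 ft³ left
storage unit 8: place 65 ft³, 28 ft³ left
storage unit 9: place 54 ft³, 96 ft³ left
storage unit 9: place 63 ft³, 33 ft³ left
9 storage units × 150 ft³ = 1350 ft³; used 1040 ft³; unused 310 ft³.

310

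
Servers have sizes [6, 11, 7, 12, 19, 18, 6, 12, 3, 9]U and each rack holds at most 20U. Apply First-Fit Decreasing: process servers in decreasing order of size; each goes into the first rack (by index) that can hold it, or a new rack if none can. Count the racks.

6 racks

Sorted descending: 19, 18, 12, 12, 11, 9, 7, 6, 6, 3.
19U → rack 1 (remaining 1U)
18U → rack 2 (remaining 2U)
12U → rack 3 (remaining 8U)
12U → rack 4 (remaining 8U)
11U → rack 5 (remaining 9U)
9U → rack 5 (remaining 0U)
7U → rack 3 (remaining 1U)
6U → rack 4 (remaining 2U)
6U → rack 6 (remaining 14U)
3U → rack 6 (remaining 11U)
Final racks: [19] [18] [12,7] [12,6] [11,9] [6,3].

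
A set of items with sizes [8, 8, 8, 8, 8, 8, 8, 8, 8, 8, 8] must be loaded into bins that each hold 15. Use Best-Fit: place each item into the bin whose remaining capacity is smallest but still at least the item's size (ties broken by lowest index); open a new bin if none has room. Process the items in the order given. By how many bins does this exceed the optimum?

Best-Fit: [8] [8] [8] [8] [8] [8] [8] [8] [8] [8] [8] → 11 bins.
11 items exceed 7.5 (half the capacity), and no two of those can share a bin, so at least 11 bins are needed.
So 11 is already optimal.

0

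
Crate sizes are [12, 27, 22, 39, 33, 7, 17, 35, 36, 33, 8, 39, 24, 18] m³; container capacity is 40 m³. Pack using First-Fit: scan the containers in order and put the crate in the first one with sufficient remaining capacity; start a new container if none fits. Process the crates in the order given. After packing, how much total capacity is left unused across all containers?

50

container 1: place 12 m³, 28 m³ left
container 1: place 27 m³, 1 m³ left
container 2: place 22 m³, 18 m³ left
container 3: place 39 m³, 1 m³ left
container 4: place 33 m³, 7 m³ left
container 2: place 7 m³, 11 m³ left
container 5: place 17 m³, 23 m³ left
container 6: place 35 m³, 5 m³ left
container 7: place 36 m³, 4 m³ left
container 8: place 33 m³, 7 m³ left
container 2: place 8 m³, 3 m³ left
container 9: place 39 m³, 1 m³ left
container 10: place 24 m³, 16 m³ left
container 5: place 18 m³, 5 m³ left
10 containers × 40 m³ = 400 m³; used 350 m³; unused 50 m³.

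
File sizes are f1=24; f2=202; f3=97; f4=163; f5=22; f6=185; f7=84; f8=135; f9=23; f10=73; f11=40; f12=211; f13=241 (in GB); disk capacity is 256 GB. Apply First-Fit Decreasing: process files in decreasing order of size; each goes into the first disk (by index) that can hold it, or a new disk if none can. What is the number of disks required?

Sorted descending: 241, 211, 202, 185, 163, 135, 97, 84, 73, 40, 24, 23, 22.
disk 1: place 241 GB, 15 GB left
disk 2: place 211 GB, 45 GB left
disk 3: place 202 GB, 54 GB left
disk 4: place 185 GB, 71 GB left
disk 5: place 163 GB, 93 GB left
disk 6: place 135 GB, 121 GB left
disk 6: place 97 GB, 24 GB left
disk 5: place 84 GB, 9 GB left
disk 7: place 73 GB, 183 GB left
disk 2: place 40 GB, 5 GB left
disk 3: place 24 GB, 30 GB left
disk 3: place 23 GB, 7 GB left
disk 4: place 22 GB, 49 GB left

7 disks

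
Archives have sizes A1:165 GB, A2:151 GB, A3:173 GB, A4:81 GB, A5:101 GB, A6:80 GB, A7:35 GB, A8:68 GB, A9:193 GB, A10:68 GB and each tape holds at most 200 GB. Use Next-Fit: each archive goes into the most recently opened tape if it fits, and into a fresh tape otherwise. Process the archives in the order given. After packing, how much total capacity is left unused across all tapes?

tape 1: place A1 (165 GB), 35 GB left
tape 2: place A2 (151 GB), 49 GB left
tape 3: place A3 (173 GB), 27 GB left
tape 4: place A4 (81 GB), 119 GB left
tape 4: place A5 (101 GB), 18 GB left
tape 5: place A6 (80 GB), 120 GB left
tape 5: place A7 (35 GB), 85 GB left
tape 5: place A8 (68 GB), 17 GB left
tape 6: place A9 (193 GB), 7 GB left
tape 7: place A10 (68 GB), 132 GB left
7 tapes × 200 GB = 1400 GB; used 1115 GB; unused 285 GB.

285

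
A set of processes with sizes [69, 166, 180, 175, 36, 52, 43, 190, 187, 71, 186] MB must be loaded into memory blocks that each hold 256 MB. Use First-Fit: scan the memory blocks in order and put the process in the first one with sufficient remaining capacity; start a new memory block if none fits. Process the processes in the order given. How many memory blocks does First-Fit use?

7 memory blocks

memory block 1: place 69 MB, 187 MB left
memory block 1: place 166 MB, 21 MB left
memory block 2: place 180 MB, 76 MB left
memory block 3: place 175 MB, 81 MB left
memory block 2: place 36 MB, 40 MB left
memory block 3: place 52 MB, 29 MB left
memory block 4: place 43 MB, 213 MB left
memory block 4: place 190 MB, 23 MB left
memory block 5: place 187 MB, 69 MB left
memory block 6: place 71 MB, 185 MB left
memory block 7: place 186 MB, 70 MB left
Final memory blocks: [69,166] [180,36] [175,52] [43,190] [187] [71] [186].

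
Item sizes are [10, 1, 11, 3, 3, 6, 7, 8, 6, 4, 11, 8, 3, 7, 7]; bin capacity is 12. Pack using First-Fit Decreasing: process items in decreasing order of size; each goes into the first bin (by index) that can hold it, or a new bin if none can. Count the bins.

Sorted descending: 11, 11, 10, 8, 8, 7, 7, 7, 6, 6, 4, 3, 3, 3, 1.
Put 11 in bin 1; 1 remain.
Put 11 in bin 2; 1 remain.
Put 10 in bin 3; 2 remain.
Put 8 in bin 4; 4 remain.
Put 8 in bin 5; 4 remain.
Put 7 in bin 6; 5 remain.
Put 7 in bin 7; 5 remain.
Put 7 in bin 8; 5 remain.
Put 6 in bin 9; 6 remain.
Put 6 in bin 9; 0 remain.
Put 4 in bin 4; 0 remain.
Put 3 in bin 5; 1 remain.
Put 3 in bin 6; 2 remain.
Put 3 in bin 7; 2 remain.
Put 1 in bin 1; 0 remain.

9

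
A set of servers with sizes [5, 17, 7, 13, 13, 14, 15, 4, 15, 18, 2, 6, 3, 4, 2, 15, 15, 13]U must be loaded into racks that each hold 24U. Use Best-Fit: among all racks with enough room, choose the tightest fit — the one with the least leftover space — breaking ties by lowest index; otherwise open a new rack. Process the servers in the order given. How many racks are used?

rack 1: place 5U, 19U left
rack 1: place 17U, 2U left
rack 2: place 7U, 17U left
rack 2: place 13U, 4U left
rack 3: place 13U, 11U left
rack 4: place 14U, 10U left
rack 5: place 15U, 9U left
rack 2: place 4U, 0U left
rack 6: place 15U, 9U left
rack 7: place 18U, 6U left
rack 1: place 2U, 0U left
rack 7: place 6U, 0U left
rack 5: place 3U, 6U left
rack 5: place 4U, 2U left
rack 5: place 2U, 0U left
rack 8: place 15U, 9U left
rack 9: place 15U, 9U left
rack 10: place 13U, 11U left
Final racks: [5,17,2] [7,13,4] [13] [14] [15,3,4,2] [15] [18,6] [15] [15] [13].

10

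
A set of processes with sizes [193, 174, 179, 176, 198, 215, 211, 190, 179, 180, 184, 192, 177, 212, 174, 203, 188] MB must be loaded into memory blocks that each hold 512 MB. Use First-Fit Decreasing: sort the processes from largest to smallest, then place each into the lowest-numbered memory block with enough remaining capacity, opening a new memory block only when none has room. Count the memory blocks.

Sorted descending: 215, 212, 211, 203, 198, 193, 192, 190, 188, 184, 180, 179, 179, 177, 176, 174, 174.
215 MB → memory block 1 (remaining 297 MB)
212 MB → memory block 1 (remaining 85 MB)
211 MB → memory block 2 (remaining 301 MB)
203 MB → memory block 2 (remaining 98 MB)
198 MB → memory block 3 (remaining 314 MB)
193 MB → memory block 3 (remaining 121 MB)
192 MB → memory block 4 (remaining 320 MB)
190 MB → memory block 4 (remaining 130 MB)
188 MB → memory block 5 (remaining 324 MB)
184 MB → memory block 5 (remaining 140 MB)
180 MB → memory block 6 (remaining 332 MB)
179 MB → memory block 6 (remaining 153 MB)
179 MB → memory block 7 (remaining 333 MB)
177 MB → memory block 7 (remaining 156 MB)
176 MB → memory block 8 (remaining 336 MB)
174 MB → memory block 8 (remaining 162 MB)
174 MB → memory block 9 (remaining 338 MB)
Final memory blocks: [215,212] [211,203] [198,193] [192,190] [188,184] [180,179] [179,177] [176,174] [174].

9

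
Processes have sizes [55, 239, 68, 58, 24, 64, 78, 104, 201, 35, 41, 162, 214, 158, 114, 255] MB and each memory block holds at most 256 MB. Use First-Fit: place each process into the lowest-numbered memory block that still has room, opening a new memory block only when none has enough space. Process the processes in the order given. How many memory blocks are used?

9

55 MB → memory block 1 (remaining 201 MB)
239 MB → memory block 2 (remaining 17 MB)
68 MB → memory block 1 (remaining 133 MB)
58 MB → memory block 1 (remaining 75 MB)
24 MB → memory block 1 (remaining 51 MB)
64 MB → memory block 3 (remaining 192 MB)
78 MB → memory block 3 (remaining 114 MB)
104 MB → memory block 3 (remaining 10 MB)
201 MB → memory block 4 (remaining 55 MB)
35 MB → memory block 1 (remaining 16 MB)
41 MB → memory block 4 (remaining 14 MB)
162 MB → memory block 5 (remaining 94 MB)
214 MB → memory block 6 (remaining 42 MB)
158 MB → memory block 7 (remaining 98 MB)
114 MB → memory block 8 (remaining 142 MB)
255 MB → memory block 9 (remaining 1 MB)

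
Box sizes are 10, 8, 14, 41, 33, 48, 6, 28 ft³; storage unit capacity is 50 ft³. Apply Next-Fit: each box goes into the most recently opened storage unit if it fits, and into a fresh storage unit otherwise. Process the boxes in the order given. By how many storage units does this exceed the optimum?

Next-Fit: [10,8,14] [41] [33] [48] [6,28] → 5 storage units.
Total size 188 ft³; any packing needs at least ⌈188/50⌉ = 4 storage units.
An optimal packing achieves that bound: [48] [41,8] [33,14] [28,10,6] → 4 storage units.
Excess: 5 − 4 = 1.

1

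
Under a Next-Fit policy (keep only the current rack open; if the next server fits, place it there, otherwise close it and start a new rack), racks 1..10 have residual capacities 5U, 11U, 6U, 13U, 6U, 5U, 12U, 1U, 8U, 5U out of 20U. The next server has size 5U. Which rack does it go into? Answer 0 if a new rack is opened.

10

Next-Fit only looks at rack 10, which has 5U free.
5U fits there.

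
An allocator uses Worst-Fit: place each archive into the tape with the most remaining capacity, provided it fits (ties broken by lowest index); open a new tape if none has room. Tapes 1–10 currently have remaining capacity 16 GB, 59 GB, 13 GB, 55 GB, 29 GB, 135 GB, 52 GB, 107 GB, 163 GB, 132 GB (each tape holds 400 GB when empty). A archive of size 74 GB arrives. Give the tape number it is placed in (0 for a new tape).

9

Tapes with room: tape 6 (135 GB), tape 8 (107 GB), tape 9 (163 GB), tape 10 (132 GB).
Most room is tape 9 with 163 GB free.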